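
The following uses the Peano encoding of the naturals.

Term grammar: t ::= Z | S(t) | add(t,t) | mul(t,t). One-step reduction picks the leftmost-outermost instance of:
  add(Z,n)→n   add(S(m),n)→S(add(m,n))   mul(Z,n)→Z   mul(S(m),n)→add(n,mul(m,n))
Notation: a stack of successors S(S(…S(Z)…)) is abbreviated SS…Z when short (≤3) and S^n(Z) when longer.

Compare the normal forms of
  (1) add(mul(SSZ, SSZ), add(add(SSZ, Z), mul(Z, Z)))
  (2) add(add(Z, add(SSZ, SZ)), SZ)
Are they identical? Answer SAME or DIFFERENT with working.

Term A:
  start: add(mul(SSZ, SSZ), add(add(SSZ, Z), mul(Z, Z)))
  [1] add(add(SSZ, mul(SZ, SSZ)), add(add(SSZ, Z), mul(Z, Z)))
  [2] add(S(add(SZ, mul(SZ, SSZ))), add(add(SSZ, Z), mul(Z, Z)))
  [3] S(add(add(SZ, mul(SZ, SSZ)), add(add(SSZ, Z), mul(Z, Z))))
  [4] S(add(S(add(Z, mul(SZ, SSZ))), add(add(SSZ, Z), mul(Z, Z))))
  [5] S(S(add(add(Z, mul(SZ, SSZ)), add(add(SSZ, Z), mul(Z, Z)))))
  [6] S(S(add(mul(SZ, SSZ), add(add(SSZ, Z), mul(Z, Z)))))
  [7] S(S(add(add(SSZ, mul(Z, SSZ)), add(add(SSZ, Z), mul(Z, Z)))))
  [8] S(S(add(S(add(SZ, mul(Z, SSZ))), add(add(SSZ, Z), mul(Z, Z)))))
  [9] S(S(S(add(add(SZ, mul(Z, SSZ)), add(add(SSZ, Z), mul(Z, Z))))))
  [10] S(S(S(add(S(add(Z, mul(Z, SSZ))), add(add(SSZ, Z), mul(Z, Z))))))
  [11] S(S(S(S(add(add(Z, mul(Z, SSZ)), add(add(SSZ, Z), mul(Z, Z)))))))
  [12] S(S(S(S(add(mul(Z, SSZ), add(add(SSZ, Z), mul(Z, Z)))))))
  [13] S(S(S(S(add(Z, add(add(SSZ, Z), mul(Z, Z)))))))
  [14] S(S(S(S(add(add(SSZ, Z), mul(Z, Z))))))
  [15] S(S(S(S(add(S(add(SZ, Z)), mul(Z, Z))))))
  [16] S(S(S(S(S(add(add(SZ, Z), mul(Z, Z)))))))
  [17] S(S(S(S(S(add(S(add(Z, Z)), mul(Z, Z)))))))
  [18] S(S(S(S(S(S(add(add(Z, Z), mul(Z, Z))))))))
  [19] S(S(S(S(S(S(add(Z, mul(Z, Z))))))))
  [20] S(S(S(S(S(S(mul(Z, Z)))))))
  [21] S^6(Z)

Term B:
  start: add(add(Z, add(SSZ, SZ)), SZ)
  [1] add(add(SSZ, SZ), SZ)
  [2] add(S(add(SZ, SZ)), SZ)
  [3] S(add(add(SZ, SZ), SZ))
  [4] S(add(S(add(Z, SZ)), SZ))
  [5] S(S(add(add(Z, SZ), SZ)))
  [6] S(S(add(SZ, SZ)))
  [7] S(S(S(add(Z, SZ))))
  [8] S^4(Z)

Answer: DIFFERENT — A ⇓ S^6(Z), B ⇓ S^4(Z)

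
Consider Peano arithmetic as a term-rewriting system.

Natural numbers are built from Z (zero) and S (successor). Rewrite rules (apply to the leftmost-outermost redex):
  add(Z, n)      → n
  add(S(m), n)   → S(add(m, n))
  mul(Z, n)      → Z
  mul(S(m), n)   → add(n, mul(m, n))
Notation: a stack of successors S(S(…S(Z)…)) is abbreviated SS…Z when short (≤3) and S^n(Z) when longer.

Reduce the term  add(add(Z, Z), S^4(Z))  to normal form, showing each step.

  start: add(add(Z, Z), S^4(Z))
  step 1: add(Z, S^4(Z))
  step 2: S^4(Z)

Answer: normal form = S^4(Z)  (in 2 steps)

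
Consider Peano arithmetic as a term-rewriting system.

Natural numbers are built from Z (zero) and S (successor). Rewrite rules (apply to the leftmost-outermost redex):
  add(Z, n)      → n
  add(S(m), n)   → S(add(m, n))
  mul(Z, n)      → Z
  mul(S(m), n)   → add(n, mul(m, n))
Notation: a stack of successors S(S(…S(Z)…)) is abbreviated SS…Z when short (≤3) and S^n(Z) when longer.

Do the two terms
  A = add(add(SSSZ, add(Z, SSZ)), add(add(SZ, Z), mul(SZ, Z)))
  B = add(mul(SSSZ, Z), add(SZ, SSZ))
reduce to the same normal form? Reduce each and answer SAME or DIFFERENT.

Answer: DIFFERENT — A ⇓ S^6(Z), B ⇓ SSSZ

Working:
Term A:
  start: add(add(SSSZ, add(Z, SSZ)), add(add(SZ, Z), mul(SZ, Z)))
  step 1: add(S(add(SSZ, add(Z, SSZ))), add(add(SZ, Z), mul(SZ, Z)))
  step 2: S(add(add(SSZ, add(Z, SSZ)), add(add(SZ, Z), mul(SZ, Z))))
  step 3: S(add(S(add(SZ, add(Z, SSZ))), add(add(SZ, Z), mul(SZ, Z))))
  step 4: S(S(add(add(SZ, add(Z, SSZ)), add(add(SZ, Z), mul(SZ, Z)))))
  step 5: S(S(add(S(add(Z, add(Z, SSZ))), add(add(SZ, Z), mul(SZ, Z)))))
  step 6: S(S(S(add(add(Z, add(Z, SSZ)), add(add(SZ, Z), mul(SZ, Z))))))
  step 7: S(S(S(add(add(Z, SSZ), add(add(SZ, Z), mul(SZ, Z))))))
  step 8: S(S(S(add(SSZ, add(add(SZ, Z), mul(SZ, Z))))))
  step 9: S(S(S(S(add(SZ, add(add(SZ, Z), mul(SZ, Z)))))))
  step 10: S(S(S(S(S(add(Z, add(add(SZ, Z), mul(SZ, Z))))))))
  step 11: S(S(S(S(S(add(add(SZ, Z), mul(SZ, Z)))))))
  step 12: S(S(S(S(S(add(S(add(Z, Z)), mul(SZ, Z)))))))
  step 13: S(S(S(S(S(S(add(add(Z, Z), mul(SZ, Z))))))))
  step 14: S(S(S(S(S(S(add(Z, mul(SZ, Z))))))))
  step 15: S(S(S(S(S(S(mul(SZ, Z)))))))
  step 16: S(S(S(S(S(S(add(Z, mul(Z, Z))))))))
  step 17: S(S(S(S(S(S(mul(Z, Z)))))))
  step 18: S^6(Z)

Term B:
  start: add(mul(SSSZ, Z), add(SZ, SSZ))
  step 1: add(add(Z, mul(SSZ, Z)), add(SZ, SSZ))
  step 2: add(mul(SSZ, Z), add(SZ, SSZ))
  step 3: add(add(Z, mul(SZ, Z)), add(SZ, SSZ))
  step 4: add(mul(SZ, Z), add(SZ, SSZ))
  step 5: add(add(Z, mul(Z, Z)), add(SZ, SSZ))
  step 6: add(mul(Z, Z), add(SZ, SSZ))
  step 7: add(Z, add(SZ, SSZ))
  step 8: add(SZ, SSZ)
  step 9: S(add(Z, SSZ))
  step 10: SSSZ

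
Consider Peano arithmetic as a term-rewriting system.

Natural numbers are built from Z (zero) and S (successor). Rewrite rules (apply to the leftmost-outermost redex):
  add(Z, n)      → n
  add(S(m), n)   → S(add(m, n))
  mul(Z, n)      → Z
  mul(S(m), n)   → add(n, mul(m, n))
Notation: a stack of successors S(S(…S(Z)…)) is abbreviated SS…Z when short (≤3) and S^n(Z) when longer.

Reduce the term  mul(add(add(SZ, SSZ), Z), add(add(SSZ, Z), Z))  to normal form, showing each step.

Answer: normal form = S^6(Z)  (in 37 steps)

Reduction:
  start: mul(add(add(SZ, SSZ), Z), add(add(SSZ, Z), Z))
  →1  mul(add(S(add(Z, SSZ)), Z), add(add(SSZ, Z), Z))
  →2  mul(S(add(add(Z, SSZ), Z)), add(add(SSZ, Z), Z))
  →3  add(add(add(SSZ, Z), Z), mul(add(add(Z, SSZ), Z), add(add(SSZ, Z), Z)))
  →4  add(add(S(add(SZ, Z)), Z), mul(add(add(Z, SSZ), Z), add(add(SSZ, Z), Z)))
  →5  add(S(add(add(SZ, Z), Z)), mul(add(add(Z, SSZ), Z), add(add(SSZ, Z), Z)))
  →6  S(add(add(add(SZ, Z), Z), mul(add(add(Z, SSZ), Z), add(add(SSZ, Z), Z))))
  →7  S(add(add(S(add(Z, Z)), Z), mul(add(add(Z, SSZ), Z), add(add(SSZ, Z), Z))))
  →8  S(add(S(add(add(Z, Z), Z)), mul(add(add(Z, SSZ), Z), add(add(SSZ, Z), Z))))
  →9  S(S(add(add(add(Z, Z), Z), mul(add(add(Z, SSZ), Z), add(add(SSZ, Z), Z)))))
  →10  S(S(add(add(Z, Z), mul(add(add(Z, SSZ), Z), add(add(SSZ, Z), Z)))))
  →11  S(S(add(Z, mul(add(add(Z, SSZ), Z), add(add(SSZ, Z), Z)))))
  →12  S(S(mul(add(add(Z, SSZ), Z), add(add(SSZ, Z), Z))))
  →13  S(S(mul(add(SSZ, Z), add(add(SSZ, Z), Z))))
  →14  S(S(mul(S(add(SZ, Z)), add(add(SSZ, Z), Z))))
  →15  S(S(add(add(add(SSZ, Z), Z), mul(add(SZ, Z), add(add(SSZ, Z), Z)))))
  →16  S(S(add(add(S(add(SZ, Z)), Z), mul(add(SZ, Z), add(add(SSZ, Z), Z)))))
  →17  S(S(add(S(add(add(SZ, Z), Z)), mul(add(SZ, Z), add(add(SSZ, Z), Z)))))
  →18  S(S(S(add(add(add(SZ, Z), Z), mul(add(SZ, Z), add(add(SSZ, Z), Z))))))
  →19  S(S(S(add(add(S(add(Z, Z)), Z), mul(add(SZ, Z), add(add(SSZ, Z), Z))))))
  →20  S(S(S(add(S(add(add(Z, Z), Z)), mul(add(SZ, Z), add(add(SSZ, Z), Z))))))
  →21  S(S(S(S(add(add(add(Z, Z), Z), mul(add(SZ, Z), add(add(SSZ, Z), Z)))))))
  →22  S(S(S(S(add(add(Z, Z), mul(add(SZ, Z), add(add(SSZ, Z), Z)))))))
  →23  S(S(S(S(add(Z, mul(add(SZ, Z), add(add(SSZ, Z), Z)))))))
  →24  S(S(S(S(mul(add(SZ, Z), add(add(SSZ, Z), Z))))))
  →25  S(S(S(S(mul(S(add(Z, Z)), add(add(SSZ, Z), Z))))))
  →26  S(S(S(S(add(add(add(SSZ, Z), Z), mul(add(Z, Z), add(add(SSZ, Z), Z)))))))
  →27  S(S(S(S(add(add(S(add(SZ, Z)), Z), mul(add(Z, Z), add(add(SSZ, Z), Z)))))))
  →28  S(S(S(S(add(S(add(add(SZ, Z), Z)), mul(add(Z, Z), add(add(SSZ, Z), Z)))))))
  →29  S(S(S(S(S(add(add(add(SZ, Z), Z), mul(add(Z, Z), add(add(SSZ, Z), Z))))))))
  →30  S(S(S(S(S(add(add(S(add(Z, Z)), Z), mul(add(Z, Z), add(add(SSZ, Z), Z))))))))
  →31  S(S(S(S(S(add(S(add(add(Z, Z), Z)), mul(add(Z, Z), add(add(SSZ, Z), Z))))))))
  →32  S(S(S(S(S(S(add(add(add(Z, Z), Z), mul(add(Z, Z), add(add(SSZ, Z), Z)))))))))
  →33  S(S(S(S(S(S(add(add(Z, Z), mul(add(Z, Z), add(add(SSZ, Z), Z)))))))))
  →34  S(S(S(S(S(S(add(Z, mul(add(Z, Z), add(add(SSZ, Z), Z)))))))))
  →35  S(S(S(S(S(S(mul(add(Z, Z), add(add(SSZ, Z), Z))))))))
  →36  S(S(S(S(S(S(mul(Z, add(add(SSZ, Z), Z))))))))
  →37  S^6(Z)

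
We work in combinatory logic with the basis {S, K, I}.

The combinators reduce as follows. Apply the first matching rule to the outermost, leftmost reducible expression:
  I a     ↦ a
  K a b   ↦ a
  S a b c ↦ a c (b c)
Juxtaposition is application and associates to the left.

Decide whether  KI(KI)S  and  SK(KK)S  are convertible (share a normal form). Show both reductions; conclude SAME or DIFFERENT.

Term A:
  start: KI(KI)S
  step 1: IS
  step 2: S

Term B:
  start: SK(KK)S
  step 1: KS(KKS)
  step 2: S

Answer: SAME — A ⇓ S, B ⇓ S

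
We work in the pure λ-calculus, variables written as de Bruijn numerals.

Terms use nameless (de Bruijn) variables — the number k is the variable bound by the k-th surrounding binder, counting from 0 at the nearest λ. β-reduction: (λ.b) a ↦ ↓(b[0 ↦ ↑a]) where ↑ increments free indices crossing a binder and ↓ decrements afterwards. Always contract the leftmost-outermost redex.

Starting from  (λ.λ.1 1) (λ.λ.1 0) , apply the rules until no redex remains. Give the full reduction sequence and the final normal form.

  start: (λ.λ.1 1) (λ.λ.1 0)
  →1  λ.(λ.λ.1 0) (λ.λ.1 0)
  →2  λ.λ.(λ.λ.1 0) 0
  →3  λ.λ.λ.1 0

Answer: normal form = λ.λ.λ.1 0  (in 3 steps)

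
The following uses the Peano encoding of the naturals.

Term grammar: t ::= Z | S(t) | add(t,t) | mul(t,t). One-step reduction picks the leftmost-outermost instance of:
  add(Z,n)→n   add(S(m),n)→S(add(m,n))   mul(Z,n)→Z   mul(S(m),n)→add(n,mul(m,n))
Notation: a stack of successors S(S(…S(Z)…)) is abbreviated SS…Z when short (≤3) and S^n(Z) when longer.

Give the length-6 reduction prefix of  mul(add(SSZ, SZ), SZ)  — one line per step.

Answer: after 6 steps: S(add(SZ, mul(add(Z, SZ), SZ)))

Derivation:
  start: mul(add(SSZ, SZ), SZ)
  [1] mul(S(add(SZ, SZ)), SZ)
  [2] add(SZ, mul(add(SZ, SZ), SZ))
  [3] S(add(Z, mul(add(SZ, SZ), SZ)))
  [4] S(mul(add(SZ, SZ), SZ))
  [5] S(mul(S(add(Z, SZ)), SZ))
  [6] S(add(SZ, mul(add(Z, SZ), SZ)))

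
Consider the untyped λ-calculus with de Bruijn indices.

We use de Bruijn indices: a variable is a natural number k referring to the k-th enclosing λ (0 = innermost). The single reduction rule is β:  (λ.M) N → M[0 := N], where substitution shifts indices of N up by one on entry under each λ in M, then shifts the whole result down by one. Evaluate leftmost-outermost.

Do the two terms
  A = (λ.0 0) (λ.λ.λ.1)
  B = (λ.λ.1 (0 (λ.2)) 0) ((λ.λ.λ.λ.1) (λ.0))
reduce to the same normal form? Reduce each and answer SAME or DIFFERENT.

Answer: SAME — A ⇓ λ.λ.1, B ⇓ λ.λ.1

Derivation:
Term A:
  start: (λ.0 0) (λ.λ.λ.1)
  [1] (λ.λ.λ.1) (λ.λ.λ.1)
  [2] λ.λ.1

Term B:
  start: (λ.λ.1 (0 (λ.2)) 0) ((λ.λ.λ.λ.1) (λ.0))
  [1] λ.(λ.λ.λ.λ.1) (λ.0) (0 (λ.(λ.λ.λ.λ.1) (λ.0))) 0
  [2] λ.(λ.λ.λ.1) (0 (λ.(λ.λ.λ.λ.1) (λ.0))) 0
  [3] λ.(λ.λ.1) 0
  [4] λ.λ.1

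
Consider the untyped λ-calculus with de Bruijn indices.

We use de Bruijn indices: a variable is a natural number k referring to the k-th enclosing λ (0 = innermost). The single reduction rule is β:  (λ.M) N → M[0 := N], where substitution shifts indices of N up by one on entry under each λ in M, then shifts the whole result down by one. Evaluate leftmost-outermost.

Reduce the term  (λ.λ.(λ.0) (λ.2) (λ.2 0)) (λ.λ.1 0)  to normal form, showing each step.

Answer: normal form = λ.λ.λ.1 0  (in 3 steps)

Working:
  start: (λ.λ.(λ.0) (λ.2) (λ.2 0)) (λ.λ.1 0)
  step 1: λ.(λ.0) (λ.λ.λ.1 0) (λ.(λ.λ.1 0) 0)
  step 2: λ.(λ.λ.λ.1 0) (λ.(λ.λ.1 0) 0)
  step 3: λ.λ.λ.1 0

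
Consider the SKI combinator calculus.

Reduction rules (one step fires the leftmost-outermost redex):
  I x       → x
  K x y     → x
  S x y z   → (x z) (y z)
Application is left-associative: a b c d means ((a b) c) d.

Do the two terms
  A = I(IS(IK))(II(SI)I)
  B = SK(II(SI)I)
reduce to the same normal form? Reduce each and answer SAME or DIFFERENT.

Term A:
  start: I(IS(IK))(II(SI)I)
  step 1: IS(IK)(II(SI)I)
  step 2: S(IK)(II(SI)I)
  step 3: SK(II(SI)I)
  step 4: SK(I(SI)I)
  step 5: SK(SII)

Term B:
  start: SK(II(SI)I)
  step 1: SK(I(SI)I)
  step 2: SK(SII)

Answer: SAME — A ⇓ SK(SII), B ⇓ SK(SII)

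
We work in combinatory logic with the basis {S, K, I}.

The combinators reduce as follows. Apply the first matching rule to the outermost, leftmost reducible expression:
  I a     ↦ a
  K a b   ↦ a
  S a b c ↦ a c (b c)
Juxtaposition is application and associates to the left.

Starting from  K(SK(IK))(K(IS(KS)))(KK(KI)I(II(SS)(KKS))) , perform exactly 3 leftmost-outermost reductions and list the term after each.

  start: K(SK(IK))(K(IS(KS)))(KK(KI)I(II(SS)(KKS)))
  [1] SK(IK)(KK(KI)I(II(SS)(KKS)))
  [2] K(KK(KI)I(II(SS)(KKS)))(IK(KK(KI)I(II(SS)(KKS))))
  [3] KK(KI)I(II(SS)(KKS))

Answer: after 3 steps: KK(KI)I(II(SS)(KKS))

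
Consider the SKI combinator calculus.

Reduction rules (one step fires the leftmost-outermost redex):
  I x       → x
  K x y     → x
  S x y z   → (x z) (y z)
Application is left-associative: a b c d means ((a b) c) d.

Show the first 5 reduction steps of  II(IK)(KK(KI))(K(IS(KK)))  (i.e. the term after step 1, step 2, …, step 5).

Answer: after 5 steps: K

Reduction:
  start: II(IK)(KK(KI))(K(IS(KK)))
  step 1: I(IK)(KK(KI))(K(IS(KK)))
  step 2: IK(KK(KI))(K(IS(KK)))
  step 3: K(KK(KI))(K(IS(KK)))
  step 4: KK(KI)
  step 5: K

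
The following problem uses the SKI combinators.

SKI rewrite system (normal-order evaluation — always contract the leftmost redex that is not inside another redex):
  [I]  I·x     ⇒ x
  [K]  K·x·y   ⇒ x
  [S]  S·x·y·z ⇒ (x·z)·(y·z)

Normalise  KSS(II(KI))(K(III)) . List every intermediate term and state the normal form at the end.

Answer: normal form = S(KI)(KI)  (in 5 steps)

Reduction:
  start: KSS(II(KI))(K(III))
  →1  S(II(KI))(K(III))
  →2  S(I(KI))(K(III))
  →3  S(KI)(K(III))
  →4  S(KI)(K(II))
  →5  S(KI)(KI)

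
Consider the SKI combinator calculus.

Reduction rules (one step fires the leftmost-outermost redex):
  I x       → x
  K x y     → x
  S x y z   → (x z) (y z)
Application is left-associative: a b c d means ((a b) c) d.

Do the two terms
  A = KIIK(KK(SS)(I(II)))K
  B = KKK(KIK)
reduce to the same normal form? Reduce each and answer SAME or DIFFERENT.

Answer: SAME — A ⇓ KI, B ⇓ KI

Reduction:
Term A:
  start: KIIK(KK(SS)(I(II)))K
  [1] IK(KK(SS)(I(II)))K
  [2] K(KK(SS)(I(II)))K
  [3] KK(SS)(I(II))
  [4] K(I(II))
  [5] K(II)
  [6] KI

Term B:
  start: KKK(KIK)
  [1] K(KIK)
  [2] KI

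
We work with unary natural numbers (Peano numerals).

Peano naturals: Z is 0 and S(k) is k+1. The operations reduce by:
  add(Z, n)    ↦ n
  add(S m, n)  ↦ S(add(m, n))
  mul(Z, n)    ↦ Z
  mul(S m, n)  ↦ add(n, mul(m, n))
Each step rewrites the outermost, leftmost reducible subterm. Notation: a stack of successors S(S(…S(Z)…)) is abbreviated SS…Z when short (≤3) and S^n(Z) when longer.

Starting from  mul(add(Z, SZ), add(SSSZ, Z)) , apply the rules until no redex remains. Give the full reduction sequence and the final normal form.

Answer: normal form = SSSZ  (in 11 steps)

Derivation:
  start: mul(add(Z, SZ), add(SSSZ, Z))
  step 1: mul(SZ, add(SSSZ, Z))
  step 2: add(add(SSSZ, Z), mul(Z, add(SSSZ, Z)))
  step 3: add(S(add(SSZ, Z)), mul(Z, add(SSSZ, Z)))
  step 4: S(add(add(SSZ, Z), mul(Z, add(SSSZ, Z))))
  step 5: S(add(S(add(SZ, Z)), mul(Z, add(SSSZ, Z))))
  step 6: S(S(add(add(SZ, Z), mul(Z, add(SSSZ, Z)))))
  step 7: S(S(add(S(add(Z, Z)), mul(Z, add(SSSZ, Z)))))
  step 8: S(S(S(add(add(Z, Z), mul(Z, add(SSSZ, Z))))))
  step 9: S(S(S(add(Z, mul(Z, add(SSSZ, Z))))))
  step 10: S(S(S(mul(Z, add(SSSZ, Z)))))
  step 11: SSSZ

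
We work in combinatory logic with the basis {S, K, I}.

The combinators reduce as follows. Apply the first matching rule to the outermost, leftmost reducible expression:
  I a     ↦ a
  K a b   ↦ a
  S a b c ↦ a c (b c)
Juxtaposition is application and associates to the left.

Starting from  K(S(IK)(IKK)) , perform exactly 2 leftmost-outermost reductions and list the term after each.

  start: K(S(IK)(IKK))
  →1  K(SK(IKK))
  →2  K(SK(KK))

Answer: after 2 steps: K(SK(KK))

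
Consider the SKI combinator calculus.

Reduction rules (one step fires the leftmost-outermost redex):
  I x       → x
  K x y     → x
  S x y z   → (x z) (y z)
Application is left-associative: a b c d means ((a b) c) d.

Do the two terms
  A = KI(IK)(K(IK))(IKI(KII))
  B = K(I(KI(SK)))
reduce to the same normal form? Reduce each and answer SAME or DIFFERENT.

Term A:
  start: KI(IK)(K(IK))(IKI(KII))
  →1  I(K(IK))(IKI(KII))
  →2  K(IK)(IKI(KII))
  →3  IK
  →4  K

Term B:
  start: K(I(KI(SK)))
  →1  K(KI(SK))
  →2  KI

Answer: DIFFERENT — A ⇓ K, B ⇓ KI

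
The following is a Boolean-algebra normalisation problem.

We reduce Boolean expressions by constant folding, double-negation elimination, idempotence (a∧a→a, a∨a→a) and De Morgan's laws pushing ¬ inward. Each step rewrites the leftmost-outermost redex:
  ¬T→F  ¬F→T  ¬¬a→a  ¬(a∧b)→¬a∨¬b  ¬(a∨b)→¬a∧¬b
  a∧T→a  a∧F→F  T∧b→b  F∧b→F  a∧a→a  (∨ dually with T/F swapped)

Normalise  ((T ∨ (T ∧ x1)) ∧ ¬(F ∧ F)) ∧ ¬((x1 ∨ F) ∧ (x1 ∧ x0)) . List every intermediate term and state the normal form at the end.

  start: ((T ∨ (T ∧ x1)) ∧ ¬(F ∧ F)) ∧ ¬((x1 ∨ F) ∧ (x1 ∧ x0))
  [1] (T ∧ ¬(F ∧ F)) ∧ ¬((x1 ∨ F) ∧ (x1 ∧ x0))
  [2] ¬(F ∧ F) ∧ ¬((x1 ∨ F) ∧ (x1 ∧ x0))
  [3] (¬F ∨ ¬F) ∧ ¬((x1 ∨ F) ∧ (x1 ∧ x0))
  [4] ¬F ∧ ¬((x1 ∨ F) ∧ (x1 ∧ x0))
  [5] T ∧ ¬((x1 ∨ F) ∧ (x1 ∧ x0))
  [6] ¬((x1 ∨ F) ∧ (x1 ∧ x0))
  [7] ¬(x1 ∨ F) ∨ ¬(x1 ∧ x0)
  [8] (¬x1 ∧ ¬F) ∨ ¬(x1 ∧ x0)
  [9] (¬x1 ∧ T) ∨ ¬(x1 ∧ x0)
  [10] ¬x1 ∨ ¬(x1 ∧ x0)
  [11] ¬x1 ∨ (¬x1 ∨ ¬x0)

Answer: normal form = ¬x1 ∨ (¬x1 ∨ ¬x0)  (in 11 steps)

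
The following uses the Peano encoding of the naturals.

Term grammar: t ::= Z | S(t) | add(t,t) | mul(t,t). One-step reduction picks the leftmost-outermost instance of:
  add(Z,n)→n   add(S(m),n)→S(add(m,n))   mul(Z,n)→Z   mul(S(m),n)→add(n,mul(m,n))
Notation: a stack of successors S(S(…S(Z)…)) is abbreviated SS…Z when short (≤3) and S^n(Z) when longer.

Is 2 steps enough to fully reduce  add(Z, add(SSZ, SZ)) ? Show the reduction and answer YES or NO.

  start: add(Z, add(SSZ, SZ))
  →1  add(SSZ, SZ)
  →2  S(add(SZ, SZ))

Answer: NO — after 2 steps the term is S(add(SZ, SZ)), not yet normal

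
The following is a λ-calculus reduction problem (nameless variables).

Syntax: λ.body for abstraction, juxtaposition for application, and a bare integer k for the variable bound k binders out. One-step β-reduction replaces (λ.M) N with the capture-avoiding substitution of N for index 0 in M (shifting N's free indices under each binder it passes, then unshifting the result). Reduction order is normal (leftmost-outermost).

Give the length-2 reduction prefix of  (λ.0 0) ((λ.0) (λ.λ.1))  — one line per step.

  start: (λ.0 0) ((λ.0) (λ.λ.1))
  [1] (λ.0) (λ.λ.1) ((λ.0) (λ.λ.1))
  [2] (λ.λ.1) ((λ.0) (λ.λ.1))

Answer: after 2 steps: (λ.λ.1) ((λ.0) (λ.λ.1))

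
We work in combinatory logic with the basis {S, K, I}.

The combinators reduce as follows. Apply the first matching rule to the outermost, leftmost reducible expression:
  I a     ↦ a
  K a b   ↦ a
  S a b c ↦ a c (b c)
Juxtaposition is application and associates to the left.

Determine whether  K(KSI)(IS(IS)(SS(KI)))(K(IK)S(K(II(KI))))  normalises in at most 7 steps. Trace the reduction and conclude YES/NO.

  start: K(KSI)(IS(IS)(SS(KI)))(K(IK)S(K(II(KI))))
  →1  KSI(K(IK)S(K(II(KI))))
  →2  S(K(IK)S(K(II(KI))))
  →3  S(IK(K(II(KI))))
  →4  S(K(K(II(KI))))
  →5  S(K(K(I(KI))))
  →6  S(K(K(KI)))

Answer: YES — reaches normal form S(K(K(KI))) in 6 ≤ 7 steps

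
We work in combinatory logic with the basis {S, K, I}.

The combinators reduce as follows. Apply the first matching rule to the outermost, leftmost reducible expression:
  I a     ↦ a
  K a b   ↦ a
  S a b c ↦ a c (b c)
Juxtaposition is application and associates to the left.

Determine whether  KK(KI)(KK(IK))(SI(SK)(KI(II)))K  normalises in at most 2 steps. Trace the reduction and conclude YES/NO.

  start: KK(KI)(KK(IK))(SI(SK)(KI(II)))K
  step 1: K(KK(IK))(SI(SK)(KI(II)))K
  step 2: KK(IK)K

Answer: NO — after 2 steps the term is KK(IK)K, not yet normal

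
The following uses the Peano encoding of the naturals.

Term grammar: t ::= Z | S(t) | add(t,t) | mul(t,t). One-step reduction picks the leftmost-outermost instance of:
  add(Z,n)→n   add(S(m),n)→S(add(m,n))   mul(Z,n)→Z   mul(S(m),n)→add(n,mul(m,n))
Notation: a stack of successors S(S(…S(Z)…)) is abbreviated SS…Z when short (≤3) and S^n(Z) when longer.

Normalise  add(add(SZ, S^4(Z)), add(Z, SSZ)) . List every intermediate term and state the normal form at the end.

  start: add(add(SZ, S^4(Z)), add(Z, SSZ))
  →1  add(S(add(Z, S^4(Z))), add(Z, SSZ))
  →2  S(add(add(Z, S^4(Z)), add(Z, SSZ)))
  →3  S(add(S^4(Z), add(Z, SSZ)))
  →4  S(S(add(SSSZ, add(Z, SSZ))))
  →5  S(S(S(add(SSZ, add(Z, SSZ)))))
  →6  S(S(S(S(add(SZ, add(Z, SSZ))))))
  →7  S(S(S(S(S(add(Z, add(Z, SSZ)))))))
  →8  S(S(S(S(S(add(Z, SSZ))))))
  →9  S^7(Z)

Answer: normal form = S^7(Z)  (in 9 steps)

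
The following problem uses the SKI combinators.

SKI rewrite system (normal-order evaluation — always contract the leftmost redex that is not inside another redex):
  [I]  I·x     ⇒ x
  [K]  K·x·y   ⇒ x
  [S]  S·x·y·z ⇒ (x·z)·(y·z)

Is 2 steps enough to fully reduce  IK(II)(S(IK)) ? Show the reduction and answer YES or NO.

  start: IK(II)(S(IK))
  step 1: K(II)(S(IK))
  step 2: II

Answer: NO — after 2 steps the term is II, not yet normal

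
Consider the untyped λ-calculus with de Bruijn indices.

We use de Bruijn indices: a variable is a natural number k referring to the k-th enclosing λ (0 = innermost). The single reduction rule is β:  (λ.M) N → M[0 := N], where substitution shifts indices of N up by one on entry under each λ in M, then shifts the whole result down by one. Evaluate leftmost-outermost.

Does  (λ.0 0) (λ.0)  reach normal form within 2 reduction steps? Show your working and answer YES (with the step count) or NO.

  start: (λ.0 0) (λ.0)
  →1  (λ.0) (λ.0)
  →2  λ.0

Answer: YES — reaches normal form λ.0 in 2 ≤ 2 steps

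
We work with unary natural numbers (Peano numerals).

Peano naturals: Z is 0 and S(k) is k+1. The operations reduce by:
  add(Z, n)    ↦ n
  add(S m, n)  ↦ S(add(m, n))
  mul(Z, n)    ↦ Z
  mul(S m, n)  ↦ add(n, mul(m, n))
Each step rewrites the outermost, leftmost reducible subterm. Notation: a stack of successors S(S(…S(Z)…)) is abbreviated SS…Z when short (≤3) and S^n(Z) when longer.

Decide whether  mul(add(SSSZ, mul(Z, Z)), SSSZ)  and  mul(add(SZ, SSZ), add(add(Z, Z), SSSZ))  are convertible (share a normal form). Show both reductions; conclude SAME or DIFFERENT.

Answer: SAME — A ⇓ S^9(Z), B ⇓ S^9(Z)

Working:
Term A:
  start: mul(add(SSSZ, mul(Z, Z)), SSSZ)
  step 1: mul(S(add(SSZ, mul(Z, Z))), SSSZ)
  step 2: add(SSSZ, mul(add(SSZ, mul(Z, Z)), SSSZ))
  step 3: S(add(SSZ, mul(add(SSZ, mul(Z, Z)), SSSZ)))
  step 4: S(S(add(SZ, mul(add(SSZ, mul(Z, Z)), SSSZ))))
  step 5: S(S(S(add(Z, mul(add(SSZ, mul(Z, Z)), SSSZ)))))
  step 6: S(S(S(mul(add(SSZ, mul(Z, Z)), SSSZ))))
  step 7: S(S(S(mul(S(add(SZ, mul(Z, Z))), SSSZ))))
  step 8: S(S(S(add(SSSZ, mul(add(SZ, mul(Z, Z)), SSSZ)))))
  step 9: S(S(S(S(add(SSZ, mul(add(SZ, mul(Z, Z)), SSSZ))))))
  step 10: S(S(S(S(S(add(SZ, mul(add(SZ, mul(Z, Z)), SSSZ)))))))
  step 11: S(S(S(S(S(S(add(Z, mul(add(SZ, mul(Z, Z)), SSSZ))))))))
  step 12: S(S(S(S(S(S(mul(add(SZ, mul(Z, Z)), SSSZ)))))))
  step 13: S(S(S(S(S(S(mul(S(add(Z, mul(Z, Z))), SSSZ)))))))
  step 14: S(S(S(S(S(S(add(SSSZ, mul(add(Z, mul(Z, Z)), SSSZ))))))))
  step 15: S(S(S(S(S(S(S(add(SSZ, mul(add(Z, mul(Z, Z)), SSSZ)))))))))
  step 16: S(S(S(S(S(S(S(S(add(SZ, mul(add(Z, mul(Z, Z)), SSSZ))))))))))
  step 17: S(S(S(S(S(S(S(S(S(add(Z, mul(add(Z, mul(Z, Z)), SSSZ)))))))))))
  step 18: S(S(S(S(S(S(S(S(S(mul(add(Z, mul(Z, Z)), SSSZ))))))))))
  step 19: S(S(S(S(S(S(S(S(S(mul(mul(Z, Z), SSSZ))))))))))
  step 20: S(S(S(S(S(S(S(S(S(mul(Z, SSSZ))))))))))
  step 21: S^9(Z)

Term B:
  start: mul(add(SZ, SSZ), add(add(Z, Z), SSSZ))
  step 1: mul(S(add(Z, SSZ)), add(add(Z, Z), SSSZ))
  step 2: add(add(add(Z, Z), SSSZ), mul(add(Z, SSZ), add(add(Z, Z), SSSZ)))
  step 3: add(add(Z, SSSZ), mul(add(Z, SSZ), add(add(Z, Z), SSSZ)))
  step 4: add(SSSZ, mul(add(Z, SSZ), add(add(Z, Z), SSSZ)))
  step 5: S(add(SSZ, mul(add(Z, SSZ), add(add(Z, Z), SSSZ))))
  step 6: S(S(add(SZ, mul(add(Z, SSZ), add(add(Z, Z), SSSZ)))))
  step 7: S(S(S(add(Z, mul(add(Z, SSZ), add(add(Z, Z), SSSZ))))))
  step 8: S(S(S(mul(add(Z, SSZ), add(add(Z, Z), SSSZ)))))
  step 9: S(S(S(mul(SSZ, add(add(Z, Z), SSSZ)))))
  step 10: S(S(S(add(add(add(Z, Z), SSSZ), mul(SZ, add(add(Z, Z), SSSZ))))))
  step 11: S(S(S(add(add(Z, SSSZ), mul(SZ, add(add(Z, Z), SSSZ))))))
  step 12: S(S(S(add(SSSZ, mul(SZ, add(add(Z, Z), SSSZ))))))
  step 13: S(S(S(S(add(SSZ, mul(SZ, add(add(Z, Z), SSSZ)))))))
  step 14: S(S(S(S(S(add(SZ, mul(SZ, add(add(Z, Z), SSSZ))))))))
  step 15: S(S(S(S(S(S(add(Z, mul(SZ, add(add(Z, Z), SSSZ)))))))))
  step 16: S(S(S(S(S(S(mul(SZ, add(add(Z, Z), SSSZ))))))))
  step 17: S(S(S(S(S(S(add(add(add(Z, Z), SSSZ), mul(Z, add(add(Z, Z), SSSZ)))))))))
  step 18: S(S(S(S(S(S(add(add(Z, SSSZ), mul(Z, add(add(Z, Z), SSSZ)))))))))
  step 19: S(S(S(S(S(S(add(SSSZ, mul(Z, add(add(Z, Z), SSSZ)))))))))
  step 20: S(S(S(S(S(S(S(add(SSZ, mul(Z, add(add(Z, Z), SSSZ))))))))))
  step 21: S(S(S(S(S(S(S(S(add(SZ, mul(Z, add(add(Z, Z), SSSZ)))))))))))
  step 22: S(S(S(S(S(S(S(S(S(add(Z, mul(Z, add(add(Z, Z), SSSZ))))))))))))
  step 23: S(S(S(S(S(S(S(S(S(mul(Z, add(add(Z, Z), SSSZ)))))))))))
  step 24: S^9(Z)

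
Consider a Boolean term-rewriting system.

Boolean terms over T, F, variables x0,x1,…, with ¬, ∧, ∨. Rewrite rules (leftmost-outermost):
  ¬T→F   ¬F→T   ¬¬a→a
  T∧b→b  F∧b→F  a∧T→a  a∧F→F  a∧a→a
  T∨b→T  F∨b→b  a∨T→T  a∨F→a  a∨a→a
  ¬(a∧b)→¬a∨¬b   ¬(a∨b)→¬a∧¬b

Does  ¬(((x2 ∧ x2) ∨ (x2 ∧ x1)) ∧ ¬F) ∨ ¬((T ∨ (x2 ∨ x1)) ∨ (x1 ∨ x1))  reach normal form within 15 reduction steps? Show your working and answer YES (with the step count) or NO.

Answer: YES — reaches normal form ¬x2 ∧ (¬x2 ∨ ¬x1) in 13 ≤ 15 steps

Reduction:
  start: ¬(((x2 ∧ x2) ∨ (x2 ∧ x1)) ∧ ¬F) ∨ ¬((T ∨ (x2 ∨ x1)) ∨ (x1 ∨ x1))
  step 1: (¬((x2 ∧ x2) ∨ (x2 ∧ x1)) ∨ ¬¬F) ∨ ¬((T ∨ (x2 ∨ x1)) ∨ (x1 ∨ x1))
  step 2: ((¬(x2 ∧ x2) ∧ ¬(x2 ∧ x1)) ∨ ¬¬F) ∨ ¬((T ∨ (x2 ∨ x1)) ∨ (x1 ∨ x1))
  step 3: (((¬x2 ∨ ¬x2) ∧ ¬(x2 ∧ x1)) ∨ ¬¬F) ∨ ¬((T ∨ (x2 ∨ x1)) ∨ (x1 ∨ x1))
  step 4: ((¬x2 ∧ ¬(x2 ∧ x1)) ∨ ¬¬F) ∨ ¬((T ∨ (x2 ∨ x1)) ∨ (x1 ∨ x1))
  step 5: ((¬x2 ∧ (¬x2 ∨ ¬x1)) ∨ ¬¬F) ∨ ¬((T ∨ (x2 ∨ x1)) ∨ (x1 ∨ x1))
  step 6: ((¬x2 ∧ (¬x2 ∨ ¬x1)) ∨ F) ∨ ¬((T ∨ (x2 ∨ x1)) ∨ (x1 ∨ x1))
  step 7: (¬x2 ∧ (¬x2 ∨ ¬x1)) ∨ ¬((T ∨ (x2 ∨ x1)) ∨ (x1 ∨ x1))
  step 8: (¬x2 ∧ (¬x2 ∨ ¬x1)) ∨ (¬(T ∨ (x2 ∨ x1)) ∧ ¬(x1 ∨ x1))
  step 9: (¬x2 ∧ (¬x2 ∨ ¬x1)) ∨ ((¬T ∧ ¬(x2 ∨ x1)) ∧ ¬(x1 ∨ x1))
  step 10: (¬x2 ∧ (¬x2 ∨ ¬x1)) ∨ ((F ∧ ¬(x2 ∨ x1)) ∧ ¬(x1 ∨ x1))
  step 11: (¬x2 ∧ (¬x2 ∨ ¬x1)) ∨ (F ∧ ¬(x1 ∨ x1))
  step 12: (¬x2 ∧ (¬x2 ∨ ¬x1)) ∨ F
  step 13: ¬x2 ∧ (¬x2 ∨ ¬x1)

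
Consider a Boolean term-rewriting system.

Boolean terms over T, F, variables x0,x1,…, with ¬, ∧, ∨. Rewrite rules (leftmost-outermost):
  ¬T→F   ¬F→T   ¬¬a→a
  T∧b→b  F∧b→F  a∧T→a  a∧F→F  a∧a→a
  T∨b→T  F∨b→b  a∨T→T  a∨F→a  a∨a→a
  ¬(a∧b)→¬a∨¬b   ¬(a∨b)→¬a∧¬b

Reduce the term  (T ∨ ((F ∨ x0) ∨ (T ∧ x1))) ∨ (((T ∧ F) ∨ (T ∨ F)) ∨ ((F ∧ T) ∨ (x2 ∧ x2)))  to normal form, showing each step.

Answer: normal form = T  (in 2 steps)

Reduction:
  start: (T ∨ ((F ∨ x0) ∨ (T ∧ x1))) ∨ (((T ∧ F) ∨ (T ∨ F)) ∨ ((F ∧ T) ∨ (x2 ∧ x2)))
  →1  T ∨ (((T ∧ F) ∨ (T ∨ F)) ∨ ((F ∧ T) ∨ (x2 ∧ x2)))
  →2  T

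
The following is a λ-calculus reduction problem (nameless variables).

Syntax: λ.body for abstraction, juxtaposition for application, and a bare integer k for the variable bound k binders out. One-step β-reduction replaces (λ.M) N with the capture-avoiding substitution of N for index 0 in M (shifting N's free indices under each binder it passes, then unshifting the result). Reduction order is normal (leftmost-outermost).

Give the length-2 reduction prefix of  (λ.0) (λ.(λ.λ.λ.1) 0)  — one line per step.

Answer: after 2 steps: λ.λ.λ.1

Derivation:
  start: (λ.0) (λ.(λ.λ.λ.1) 0)
  step 1: λ.(λ.λ.λ.1) 0
  step 2: λ.λ.λ.1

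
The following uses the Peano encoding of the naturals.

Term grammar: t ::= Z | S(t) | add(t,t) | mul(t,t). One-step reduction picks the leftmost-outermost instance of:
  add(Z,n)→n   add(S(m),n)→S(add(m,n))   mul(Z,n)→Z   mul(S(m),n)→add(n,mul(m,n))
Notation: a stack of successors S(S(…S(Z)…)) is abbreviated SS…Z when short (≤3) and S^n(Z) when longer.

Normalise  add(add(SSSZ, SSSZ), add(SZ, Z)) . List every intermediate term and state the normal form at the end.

Answer: normal form = S^7(Z)  (in 13 steps)

Reduction:
  start: add(add(SSSZ, SSSZ), add(SZ, Z))
  [1] add(S(add(SSZ, SSSZ)), add(SZ, Z))
  [2] S(add(add(SSZ, SSSZ), add(SZ, Z)))
  [3] S(add(S(add(SZ, SSSZ)), add(SZ, Z)))
  [4] S(S(add(add(SZ, SSSZ), add(SZ, Z))))
  [5] S(S(add(S(add(Z, SSSZ)), add(SZ, Z))))
  [6] S(S(S(add(add(Z, SSSZ), add(SZ, Z)))))
  [7] S(S(S(add(SSSZ, add(SZ, Z)))))
  [8] S(S(S(S(add(SSZ, add(SZ, Z))))))
  [9] S(S(S(S(S(add(SZ, add(SZ, Z)))))))
  [10] S(S(S(S(S(S(add(Z, add(SZ, Z))))))))
  [11] S(S(S(S(S(S(add(SZ, Z)))))))
  [12] S(S(S(S(S(S(S(add(Z, Z))))))))
  [13] S^7(Z)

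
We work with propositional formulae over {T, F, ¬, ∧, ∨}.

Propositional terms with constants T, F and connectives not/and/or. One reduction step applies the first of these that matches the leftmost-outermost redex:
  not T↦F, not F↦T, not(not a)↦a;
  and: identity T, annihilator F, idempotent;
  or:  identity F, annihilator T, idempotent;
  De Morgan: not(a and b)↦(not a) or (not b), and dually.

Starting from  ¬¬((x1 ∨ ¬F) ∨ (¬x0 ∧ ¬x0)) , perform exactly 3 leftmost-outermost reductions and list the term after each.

  start: ¬¬((x1 ∨ ¬F) ∨ (¬x0 ∧ ¬x0))
  →1  (x1 ∨ ¬F) ∨ (¬x0 ∧ ¬x0)
  →2  (x1 ∨ T) ∨ (¬x0 ∧ ¬x0)
  →3  T ∨ (¬x0 ∧ ¬x0)

Answer: after 3 steps: T ∨ (¬x0 ∧ ¬x0)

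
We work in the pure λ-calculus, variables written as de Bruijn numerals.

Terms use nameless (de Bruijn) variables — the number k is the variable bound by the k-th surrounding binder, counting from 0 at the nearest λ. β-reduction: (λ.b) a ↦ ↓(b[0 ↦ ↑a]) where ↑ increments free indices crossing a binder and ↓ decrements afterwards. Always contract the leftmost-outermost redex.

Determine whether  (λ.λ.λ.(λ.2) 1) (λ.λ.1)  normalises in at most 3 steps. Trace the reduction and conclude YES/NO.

  start: (λ.λ.λ.(λ.2) 1) (λ.λ.1)
  step 1: λ.λ.(λ.2) 1
  step 2: λ.λ.1

Answer: YES — reaches normal form λ.λ.1 in 2 ≤ 3 steps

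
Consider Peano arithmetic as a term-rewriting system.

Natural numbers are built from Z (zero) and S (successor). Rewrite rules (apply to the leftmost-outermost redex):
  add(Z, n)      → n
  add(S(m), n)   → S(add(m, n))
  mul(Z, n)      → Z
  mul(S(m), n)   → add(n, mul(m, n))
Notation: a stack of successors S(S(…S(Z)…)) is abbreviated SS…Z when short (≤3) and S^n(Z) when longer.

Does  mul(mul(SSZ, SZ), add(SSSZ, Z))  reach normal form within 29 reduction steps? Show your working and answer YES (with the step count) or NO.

  start: mul(mul(SSZ, SZ), add(SSSZ, Z))
  →1  mul(add(SZ, mul(SZ, SZ)), add(SSSZ, Z))
  →2  mul(S(add(Z, mul(SZ, SZ))), add(SSSZ, Z))
  →3  add(add(SSSZ, Z), mul(add(Z, mul(SZ, SZ)), add(SSSZ, Z)))
  →4  add(S(add(SSZ, Z)), mul(add(Z, mul(SZ, SZ)), add(SSSZ, Z)))
  →5  S(add(add(SSZ, Z), mul(add(Z, mul(SZ, SZ)), add(SSSZ, Z))))
  →6  S(add(S(add(SZ, Z)), mul(add(Z, mul(SZ, SZ)), add(SSSZ, Z))))
  →7  S(S(add(add(SZ, Z), mul(add(Z, mul(SZ, SZ)), add(SSSZ, Z)))))
  →8  S(S(add(S(add(Z, Z)), mul(add(Z, mul(SZ, SZ)), add(SSSZ, Z)))))
  →9  S(S(S(add(add(Z, Z), mul(add(Z, mul(SZ, SZ)), add(SSSZ, Z))))))
  →10  S(S(S(add(Z, mul(add(Z, mul(SZ, SZ)), add(SSSZ, Z))))))
  →11  S(S(S(mul(add(Z, mul(SZ, SZ)), add(SSSZ, Z)))))
  →12  S(S(S(mul(mul(SZ, SZ), add(SSSZ, Z)))))
  →13  S(S(S(mul(add(SZ, mul(Z, SZ)), add(SSSZ, Z)))))
  →14  S(S(S(mul(S(add(Z, mul(Z, SZ))), add(SSSZ, Z)))))
  →15  S(S(S(add(add(SSSZ, Z), mul(add(Z, mul(Z, SZ)), add(SSSZ, Z))))))
  →16  S(S(S(add(S(add(SSZ, Z)), mul(add(Z, mul(Z, SZ)), add(SSSZ, Z))))))
  →17  S(S(S(S(add(add(SSZ, Z), mul(add(Z, mul(Z, SZ)), add(SSSZ, Z)))))))
  →18  S(S(S(S(add(S(add(SZ, Z)), mul(add(Z, mul(Z, SZ)), add(SSSZ, Z)))))))
  →19  S(S(S(S(S(add(add(SZ, Z), mul(add(Z, mul(Z, SZ)), add(SSSZ, Z))))))))
  →20  S(S(S(S(S(add(S(add(Z, Z)), mul(add(Z, mul(Z, SZ)), add(SSSZ, Z))))))))
  →21  S(S(S(S(S(S(add(add(Z, Z), mul(add(Z, mul(Z, SZ)), add(SSSZ, Z)))))))))
  →22  S(S(S(S(S(S(add(Z, mul(add(Z, mul(Z, SZ)), add(SSSZ, Z)))))))))
  →23  S(S(S(S(S(S(mul(add(Z, mul(Z, SZ)), add(SSSZ, Z))))))))
  →24  S(S(S(S(S(S(mul(mul(Z, SZ), add(SSSZ, Z))))))))
  →25  S(S(S(S(S(S(mul(Z, add(SSSZ, Z))))))))
  →26  S^6(Z)

Answer: YES — reaches normal form S^6(Z) in 26 ≤ 29 steps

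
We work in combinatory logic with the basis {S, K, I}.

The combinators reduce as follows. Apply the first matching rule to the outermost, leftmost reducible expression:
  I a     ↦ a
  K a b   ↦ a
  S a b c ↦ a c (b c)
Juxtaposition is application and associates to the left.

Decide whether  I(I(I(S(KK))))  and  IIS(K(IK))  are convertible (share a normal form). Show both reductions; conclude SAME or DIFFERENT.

Term A:
  start: I(I(I(S(KK))))
  [1] I(I(S(KK)))
  [2] I(S(KK))
  [3] S(KK)

Term B:
  start: IIS(K(IK))
  [1] IS(K(IK))
  [2] S(K(IK))
  [3] S(KK)

Answer: SAME — A ⇓ S(KK), B ⇓ S(KK)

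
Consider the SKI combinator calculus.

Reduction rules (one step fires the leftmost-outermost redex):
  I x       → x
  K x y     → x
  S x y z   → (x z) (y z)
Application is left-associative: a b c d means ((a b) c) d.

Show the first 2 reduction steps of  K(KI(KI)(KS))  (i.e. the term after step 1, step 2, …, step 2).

Answer: after 2 steps: K(KS)

Reduction:
  start: K(KI(KI)(KS))
  →1  K(I(KS))
  →2  K(KS)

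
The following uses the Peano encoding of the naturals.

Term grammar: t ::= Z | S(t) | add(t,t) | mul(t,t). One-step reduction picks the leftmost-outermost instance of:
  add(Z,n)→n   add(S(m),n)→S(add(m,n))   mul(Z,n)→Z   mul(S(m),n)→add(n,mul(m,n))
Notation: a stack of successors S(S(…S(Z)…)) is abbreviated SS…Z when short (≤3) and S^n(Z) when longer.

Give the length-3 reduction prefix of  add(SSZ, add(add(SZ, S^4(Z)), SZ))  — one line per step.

  start: add(SSZ, add(add(SZ, S^4(Z)), SZ))
  →1  S(add(SZ, add(add(SZ, S^4(Z)), SZ)))
  →2  S(S(add(Z, add(add(SZ, S^4(Z)), SZ))))
  →3  S(S(add(add(SZ, S^4(Z)), SZ)))

Answer: after 3 steps: S(S(add(add(SZ, S^4(Z)), SZ)))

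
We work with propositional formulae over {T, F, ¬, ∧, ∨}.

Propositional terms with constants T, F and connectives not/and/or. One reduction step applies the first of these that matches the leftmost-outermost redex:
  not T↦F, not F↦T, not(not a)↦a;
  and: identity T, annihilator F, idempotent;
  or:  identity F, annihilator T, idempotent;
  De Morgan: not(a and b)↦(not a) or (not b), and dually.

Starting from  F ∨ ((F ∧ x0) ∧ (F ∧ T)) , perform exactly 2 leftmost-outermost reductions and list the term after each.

  start: F ∨ ((F ∧ x0) ∧ (F ∧ T))
  step 1: (F ∧ x0) ∧ (F ∧ T)
  step 2: F ∧ (F ∧ T)

Answer: after 2 steps: F ∧ (F ∧ T)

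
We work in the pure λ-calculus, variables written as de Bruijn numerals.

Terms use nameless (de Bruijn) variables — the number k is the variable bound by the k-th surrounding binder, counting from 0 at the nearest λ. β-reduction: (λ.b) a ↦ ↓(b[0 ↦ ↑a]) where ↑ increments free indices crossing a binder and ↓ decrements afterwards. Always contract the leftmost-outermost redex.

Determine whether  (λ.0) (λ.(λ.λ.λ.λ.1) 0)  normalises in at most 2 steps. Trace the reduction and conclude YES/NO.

  start: (λ.0) (λ.(λ.λ.λ.λ.1) 0)
  →1  λ.(λ.λ.λ.λ.1) 0
  →2  λ.λ.λ.λ.1

Answer: YES — reaches normal form λ.λ.λ.λ.1 in 2 ≤ 2 steps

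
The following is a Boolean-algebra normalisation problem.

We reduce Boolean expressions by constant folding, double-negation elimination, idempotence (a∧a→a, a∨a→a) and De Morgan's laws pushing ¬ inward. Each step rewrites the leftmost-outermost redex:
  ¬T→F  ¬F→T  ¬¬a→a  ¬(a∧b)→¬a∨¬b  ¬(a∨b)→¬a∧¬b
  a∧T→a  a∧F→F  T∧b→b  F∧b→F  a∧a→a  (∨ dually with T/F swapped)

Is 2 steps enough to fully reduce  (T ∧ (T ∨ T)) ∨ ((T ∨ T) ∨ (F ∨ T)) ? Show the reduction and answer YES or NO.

  start: (T ∧ (T ∨ T)) ∨ ((T ∨ T) ∨ (F ∨ T))
  step 1: (T ∨ T) ∨ ((T ∨ T) ∨ (F ∨ T))
  step 2: T ∨ ((T ∨ T) ∨ (F ∨ T))

Answer: NO — after 2 steps the term is T ∨ ((T ∨ T) ∨ (F ∨ T)), not yet normal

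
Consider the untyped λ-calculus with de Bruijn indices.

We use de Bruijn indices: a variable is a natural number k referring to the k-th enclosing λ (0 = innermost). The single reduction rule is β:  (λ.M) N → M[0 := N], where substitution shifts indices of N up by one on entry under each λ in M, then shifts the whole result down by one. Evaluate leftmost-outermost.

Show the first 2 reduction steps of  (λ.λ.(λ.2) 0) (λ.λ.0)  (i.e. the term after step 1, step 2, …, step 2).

Answer: after 2 steps: λ.λ.λ.0

Derivation:
  start: (λ.λ.(λ.2) 0) (λ.λ.0)
  →1  λ.(λ.λ.λ.0) 0
  →2  λ.λ.λ.0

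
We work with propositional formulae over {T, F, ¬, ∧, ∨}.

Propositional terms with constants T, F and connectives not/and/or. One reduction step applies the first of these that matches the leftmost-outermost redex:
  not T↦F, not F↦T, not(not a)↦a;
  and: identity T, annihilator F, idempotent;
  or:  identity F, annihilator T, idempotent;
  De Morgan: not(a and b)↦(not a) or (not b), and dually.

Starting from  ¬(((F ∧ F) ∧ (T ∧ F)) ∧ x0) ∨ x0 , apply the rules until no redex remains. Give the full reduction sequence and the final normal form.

Answer: normal form = T  (in 8 steps)

Derivation:
  start: ¬(((F ∧ F) ∧ (T ∧ F)) ∧ x0) ∨ x0
  [1] (¬((F ∧ F) ∧ (T ∧ F)) ∨ ¬x0) ∨ x0
  [2] ((¬(F ∧ F) ∨ ¬(T ∧ F)) ∨ ¬x0) ∨ x0
  [3] (((¬F ∨ ¬F) ∨ ¬(T ∧ F)) ∨ ¬x0) ∨ x0
  [4] ((¬F ∨ ¬(T ∧ F)) ∨ ¬x0) ∨ x0
  [5] ((T ∨ ¬(T ∧ F)) ∨ ¬x0) ∨ x0
  [6] (T ∨ ¬x0) ∨ x0
  [7] T ∨ x0
  [8] T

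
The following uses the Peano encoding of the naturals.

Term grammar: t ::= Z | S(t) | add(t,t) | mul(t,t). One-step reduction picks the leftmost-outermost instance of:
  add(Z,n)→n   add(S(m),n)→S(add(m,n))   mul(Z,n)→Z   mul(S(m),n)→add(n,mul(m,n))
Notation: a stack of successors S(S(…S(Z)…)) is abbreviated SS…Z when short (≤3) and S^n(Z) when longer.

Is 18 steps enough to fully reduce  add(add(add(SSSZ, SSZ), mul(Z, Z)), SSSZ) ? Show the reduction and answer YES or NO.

  start: add(add(add(SSSZ, SSZ), mul(Z, Z)), SSSZ)
  →1  add(add(S(add(SSZ, SSZ)), mul(Z, Z)), SSSZ)
  →2  add(S(add(add(SSZ, SSZ), mul(Z, Z))), SSSZ)
  →3  S(add(add(add(SSZ, SSZ), mul(Z, Z)), SSSZ))
  →4  S(add(add(S(add(SZ, SSZ)), mul(Z, Z)), SSSZ))
  →5  S(add(S(add(add(SZ, SSZ), mul(Z, Z))), SSSZ))
  →6  S(S(add(add(add(SZ, SSZ), mul(Z, Z)), SSSZ)))
  →7  S(S(add(add(S(add(Z, SSZ)), mul(Z, Z)), SSSZ)))
  →8  S(S(add(S(add(add(Z, SSZ), mul(Z, Z))), SSSZ)))
  →9  S(S(S(add(add(add(Z, SSZ), mul(Z, Z)), SSSZ))))
  →10  S(S(S(add(add(SSZ, mul(Z, Z)), SSSZ))))
  →11  S(S(S(add(S(add(SZ, mul(Z, Z))), SSSZ))))
  →12  S(S(S(S(add(add(SZ, mul(Z, Z)), SSSZ)))))
  →13  S(S(S(S(add(S(add(Z, mul(Z, Z))), SSSZ)))))
  →14  S(S(S(S(S(add(add(Z, mul(Z, Z)), SSSZ))))))
  →15  S(S(S(S(S(add(mul(Z, Z), SSSZ))))))
  →16  S(S(S(S(S(add(Z, SSSZ))))))
  →17  S^8(Z)

Answer: YES — reaches normal form S^8(Z) in 17 ≤ 18 steps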